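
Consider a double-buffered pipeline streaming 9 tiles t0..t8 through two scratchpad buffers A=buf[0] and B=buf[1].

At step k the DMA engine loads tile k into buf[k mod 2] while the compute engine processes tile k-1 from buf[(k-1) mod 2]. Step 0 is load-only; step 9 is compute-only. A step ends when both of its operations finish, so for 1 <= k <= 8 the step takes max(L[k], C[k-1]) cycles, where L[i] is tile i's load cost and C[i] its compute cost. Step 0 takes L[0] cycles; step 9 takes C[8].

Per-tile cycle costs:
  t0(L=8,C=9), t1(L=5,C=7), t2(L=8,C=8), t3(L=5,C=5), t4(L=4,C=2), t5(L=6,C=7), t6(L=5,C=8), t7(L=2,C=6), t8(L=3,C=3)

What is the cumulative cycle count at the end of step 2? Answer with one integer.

  0. 8=8c; end=8; A:t0 B:-
  1. max(5,9)=9c; end=17; A:t0 B:t1
  2. max(8,7)=8c; end=25; A:t2 B:t1
  3. max(5,8)=8c; end=33; A:t2 B:t3
  4. max(4,5)=5c; end=38; A:t4 B:t3
  5. max(6,2)=6c; end=44; A:t4 B:t5
  6. max(5,7)=7c; end=51; A:t6 B:t5
  7. max(2,8)=8c; end=59; A:t6 B:t7
  8. max(3,6)=6c; end=65; A:t8 B:t7
  9. 3=3c; end=68; A:t8 B:t7

end_cycle[2] = 25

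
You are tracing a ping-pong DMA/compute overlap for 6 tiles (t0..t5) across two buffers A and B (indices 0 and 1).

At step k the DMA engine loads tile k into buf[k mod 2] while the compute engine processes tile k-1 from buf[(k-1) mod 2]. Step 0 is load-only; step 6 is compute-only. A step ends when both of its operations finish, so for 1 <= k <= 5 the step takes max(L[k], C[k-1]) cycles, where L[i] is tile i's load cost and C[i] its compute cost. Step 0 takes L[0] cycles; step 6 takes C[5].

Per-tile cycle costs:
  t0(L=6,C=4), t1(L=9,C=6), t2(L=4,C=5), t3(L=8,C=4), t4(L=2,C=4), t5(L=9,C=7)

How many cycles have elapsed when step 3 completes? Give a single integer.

end_cycle[3] = 29

[0] DMA t0→A (6c) ∥ CU idle ⇒ 6c, clock 6
[1] DMA t1→B (9c) ∥ CU A:t0 (4c) ⇒ 9c, clock 15
[2] DMA t2→A (4c) ∥ CU B:t1 (6c) ⇒ 6c, clock 21
[3] DMA t3→B (8c) ∥ CU A:t2 (5c) ⇒ 8c, clock 29
[4] DMA t4→A (2c) ∥ CU B:t3 (4c) ⇒ 4c, clock 33
[5] DMA t5→B (9c) ∥ CU A:t4 (4c) ⇒ 9c, clock 42
[6] DMA idle ∥ CU B:t5 (7c) ⇒ 7c, clock 49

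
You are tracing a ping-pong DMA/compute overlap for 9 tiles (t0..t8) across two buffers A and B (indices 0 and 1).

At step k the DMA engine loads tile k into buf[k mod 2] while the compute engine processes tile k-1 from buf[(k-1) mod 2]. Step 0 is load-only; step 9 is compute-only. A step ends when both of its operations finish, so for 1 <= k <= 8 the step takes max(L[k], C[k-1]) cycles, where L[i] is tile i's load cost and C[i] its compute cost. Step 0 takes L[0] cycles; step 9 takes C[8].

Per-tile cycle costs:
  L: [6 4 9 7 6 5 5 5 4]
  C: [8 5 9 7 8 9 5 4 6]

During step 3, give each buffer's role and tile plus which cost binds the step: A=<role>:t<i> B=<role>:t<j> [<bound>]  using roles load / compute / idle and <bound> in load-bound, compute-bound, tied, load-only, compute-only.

step 3: A=compute:t2 B=load:t3 [compute-bound]

step 0: L[0]=6 → dur=6, Σ=6 | A=load:t0 B=idle [load-only]
step 1: L[1]=4 C[0]=8 → dur=8, Σ=14 | A=compute:t0 B=load:t1 [compute-bound]
step 2: L[2]=9 C[1]=5 → dur=9, Σ=23 | A=load:t2 B=compute:t1 [load-bound]
step 3: L[3]=7 C[2]=9 → dur=9, Σ=32 | A=compute:t2 B=load:t3 [compute-bound]
step 4: L[4]=6 C[3]=7 → dur=7, Σ=39 | A=load:t4 B=compute:t3 [compute-bound]
step 5: L[5]=5 C[4]=8 → dur=8, Σ=47 | A=compute:t4 B=load:t5 [compute-bound]
step 6: L[6]=5 C[5]=9 → dur=9, Σ=56 | A=load:t6 B=compute:t5 [compute-bound]
step 7: L[7]=5 C[6]=5 → dur=5, Σ=61 | A=compute:t6 B=load:t7 [tied]
step 8: L[8]=4 C[7]=4 → dur=4, Σ=65 | A=load:t8 B=compute:t7 [tied]
step 9: C[8]=6 → dur=6, Σ=71 | A=compute:t8 B=idle [compute-only]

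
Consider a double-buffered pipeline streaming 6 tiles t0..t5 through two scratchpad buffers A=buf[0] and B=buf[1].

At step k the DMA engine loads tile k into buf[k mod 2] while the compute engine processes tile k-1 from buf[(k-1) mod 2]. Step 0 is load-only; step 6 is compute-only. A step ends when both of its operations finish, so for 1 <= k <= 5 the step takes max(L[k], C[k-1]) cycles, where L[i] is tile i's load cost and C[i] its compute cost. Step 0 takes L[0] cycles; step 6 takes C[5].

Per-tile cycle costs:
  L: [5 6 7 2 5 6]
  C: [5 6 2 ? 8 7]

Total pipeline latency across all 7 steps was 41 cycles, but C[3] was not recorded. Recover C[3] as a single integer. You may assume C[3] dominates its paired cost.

C[3] = 6

step 0: dur = L[0]=5 = 5
step 1: dur = max(L[1]=6, C[0]=5) = 6
step 2: dur = max(L[2]=7, C[1]=6) = 7
step 3: dur = max(L[3]=2, C[2]=2) = 2
step 4: dur = max(L[4]=5, C[3]=?) = C[3]  (unknown; binding)
step 5: dur = max(L[5]=6, C[4]=8) = 8
step 6: dur = C[5]=7 = 7
sum of known step durations = 35
dur[4] = total - known = 41 - 35 = 6
C[3] is the binding max in step 4, so C[3] = dur[4] = 6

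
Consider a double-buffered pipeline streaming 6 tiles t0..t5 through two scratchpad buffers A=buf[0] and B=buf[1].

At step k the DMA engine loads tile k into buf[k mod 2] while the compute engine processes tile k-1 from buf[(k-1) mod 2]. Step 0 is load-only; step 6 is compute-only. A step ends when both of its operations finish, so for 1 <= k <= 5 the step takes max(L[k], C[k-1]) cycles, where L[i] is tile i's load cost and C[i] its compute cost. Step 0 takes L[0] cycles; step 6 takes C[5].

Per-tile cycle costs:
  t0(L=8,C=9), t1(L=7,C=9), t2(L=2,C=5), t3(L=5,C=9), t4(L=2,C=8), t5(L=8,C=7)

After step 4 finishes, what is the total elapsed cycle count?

end_cycle[4] = 40

[0] DMA t0→A (8c) ∥ CU idle ⇒ 8c, clock 8
[1] DMA t1→B (7c) ∥ CU A:t0 (9c) ⇒ 9c, clock 17
[2] DMA t2→A (2c) ∥ CU B:t1 (9c) ⇒ 9c, clock 26
[3] DMA t3→B (5c) ∥ CU A:t2 (5c) ⇒ 5c, clock 31
[4] DMA t4→A (2c) ∥ CU B:t3 (9c) ⇒ 9c, clock 40
[5] DMA t5→B (8c) ∥ CU A:t4 (8c) ⇒ 8c, clock 48
[6] DMA idle ∥ CU B:t5 (7c) ⇒ 7c, clock 55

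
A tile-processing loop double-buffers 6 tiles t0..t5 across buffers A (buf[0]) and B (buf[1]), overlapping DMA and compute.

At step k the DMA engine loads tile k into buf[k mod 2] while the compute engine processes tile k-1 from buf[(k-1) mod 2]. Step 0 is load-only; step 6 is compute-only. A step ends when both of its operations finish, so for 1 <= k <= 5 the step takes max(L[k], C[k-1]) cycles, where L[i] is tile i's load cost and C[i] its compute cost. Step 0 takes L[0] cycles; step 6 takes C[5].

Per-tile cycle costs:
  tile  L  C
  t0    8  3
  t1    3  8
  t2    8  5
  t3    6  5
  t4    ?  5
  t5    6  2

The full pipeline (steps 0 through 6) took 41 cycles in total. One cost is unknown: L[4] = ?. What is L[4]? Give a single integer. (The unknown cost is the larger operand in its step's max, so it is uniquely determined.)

L[4] = 8

step 0: dur = L[0]=8 = 8
step 1: dur = max(L[1]=3, C[0]=3) = 3
step 2: dur = max(L[2]=8, C[1]=8) = 8
step 3: dur = max(L[3]=6, C[2]=5) = 6
step 4: dur = max(L[4]=?, C[3]=5) = L[4]  (unknown; binding)
step 5: dur = max(L[5]=6, C[4]=5) = 6
step 6: dur = C[5]=2 = 2
sum of known step durations = 33
dur[4] = total - known = 41 - 33 = 8
L[4] is the binding max in step 4, so L[4] = dur[4] = 8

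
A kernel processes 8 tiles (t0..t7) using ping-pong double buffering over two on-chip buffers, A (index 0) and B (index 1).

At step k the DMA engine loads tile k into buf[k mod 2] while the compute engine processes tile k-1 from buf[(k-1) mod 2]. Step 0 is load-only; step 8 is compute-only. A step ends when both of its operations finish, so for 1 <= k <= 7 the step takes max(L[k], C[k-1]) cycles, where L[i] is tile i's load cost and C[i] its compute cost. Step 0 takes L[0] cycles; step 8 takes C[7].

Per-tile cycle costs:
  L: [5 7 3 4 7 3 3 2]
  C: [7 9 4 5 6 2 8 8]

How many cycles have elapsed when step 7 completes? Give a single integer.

  0. 5=5c; end=5; A:t0 B:-
  1. max(7,7)=7c; end=12; A:t0 B:t1
  2. max(3,9)=9c; end=21; A:t2 B:t1
  3. max(4,4)=4c; end=25; A:t2 B:t3
  4. max(7,5)=7c; end=32; A:t4 B:t3
  5. max(3,6)=6c; end=38; A:t4 B:t5
  6. max(3,2)=3c; end=41; A:t6 B:t5
  7. max(2,8)=8c; end=49; A:t6 B:t7
  8. 8=8c; end=57; A:t6 B:t7

end_cycle[7] = 49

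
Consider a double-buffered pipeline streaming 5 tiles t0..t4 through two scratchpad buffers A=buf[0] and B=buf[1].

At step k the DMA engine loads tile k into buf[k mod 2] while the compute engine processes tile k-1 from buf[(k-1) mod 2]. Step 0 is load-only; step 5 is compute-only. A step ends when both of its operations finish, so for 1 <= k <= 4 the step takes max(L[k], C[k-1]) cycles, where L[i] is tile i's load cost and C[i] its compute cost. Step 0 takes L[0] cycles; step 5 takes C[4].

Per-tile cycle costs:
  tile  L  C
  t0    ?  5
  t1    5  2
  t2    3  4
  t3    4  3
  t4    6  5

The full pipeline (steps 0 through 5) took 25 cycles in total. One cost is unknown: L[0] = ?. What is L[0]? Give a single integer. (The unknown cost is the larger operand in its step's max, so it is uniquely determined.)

L[0] = 2

step 0: dur = L[0]=? = L[0]  (unknown; binding)
step 1: dur = max(L[1]=5, C[0]=5) = 5
step 2: dur = max(L[2]=3, C[1]=2) = 3
step 3: dur = max(L[3]=4, C[2]=4) = 4
step 4: dur = max(L[4]=6, C[3]=3) = 6
step 5: dur = C[4]=5 = 5
sum of known step durations = 23
dur[0] = total - known = 25 - 23 = 2
L[0] is the binding max in step 0, so L[0] = dur[0] = 2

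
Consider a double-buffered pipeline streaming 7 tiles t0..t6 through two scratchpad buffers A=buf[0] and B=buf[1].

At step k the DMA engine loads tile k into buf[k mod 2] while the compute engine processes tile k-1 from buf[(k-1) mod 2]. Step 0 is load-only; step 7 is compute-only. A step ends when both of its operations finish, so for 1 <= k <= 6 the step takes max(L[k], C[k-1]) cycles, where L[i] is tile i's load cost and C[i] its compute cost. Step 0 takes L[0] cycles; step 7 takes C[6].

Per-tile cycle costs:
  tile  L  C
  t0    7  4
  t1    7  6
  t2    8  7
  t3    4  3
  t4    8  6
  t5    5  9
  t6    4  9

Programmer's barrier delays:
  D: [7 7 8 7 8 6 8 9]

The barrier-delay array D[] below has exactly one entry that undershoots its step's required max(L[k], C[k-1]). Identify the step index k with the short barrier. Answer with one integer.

hazard at step 6

k=0 barrier L[0]=7→7c, D[0]=7 ok
k=1 barrier max(L[1]=7,C[0]=4)→7c, D[1]=7 ok
k=2 barrier max(L[2]=8,C[1]=6)→8c, D[2]=8 ok
k=3 barrier max(L[3]=4,C[2]=7)→7c, D[3]=7 ok
k=4 barrier max(L[4]=8,C[3]=3)→8c, D[4]=8 ok
k=5 barrier max(L[5]=5,C[4]=6)→6c, D[5]=6 ok
k=6 barrier max(L[6]=4,C[5]=9)→9c, D[6]=8 SHORT
k=7 barrier C[6]=9→9c, D[7]=9 ok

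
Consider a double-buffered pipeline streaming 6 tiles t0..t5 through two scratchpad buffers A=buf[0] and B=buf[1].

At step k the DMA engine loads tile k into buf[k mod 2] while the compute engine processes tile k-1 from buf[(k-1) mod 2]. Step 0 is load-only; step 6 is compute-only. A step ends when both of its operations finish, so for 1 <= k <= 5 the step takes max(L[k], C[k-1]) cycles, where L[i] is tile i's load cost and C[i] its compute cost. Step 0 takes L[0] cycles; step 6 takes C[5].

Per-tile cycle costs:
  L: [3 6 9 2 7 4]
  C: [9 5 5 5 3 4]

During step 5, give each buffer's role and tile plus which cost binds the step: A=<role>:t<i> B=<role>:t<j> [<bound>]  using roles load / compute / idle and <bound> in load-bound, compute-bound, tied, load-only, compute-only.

  0. 3=3c; end=3; A:t0 B:-
  1. max(6,9)=9c; end=12; A:t0 B:t1
  2. max(9,5)=9c; end=21; A:t2 B:t1
  3. max(2,5)=5c; end=26; A:t2 B:t3
  4. max(7,5)=7c; end=33; A:t4 B:t3
  5. max(4,3)=4c; end=37; A:t4 B:t5
  6. 4=4c; end=41; A:t4 B:t5

step 5: A=compute:t4 B=load:t5 [load-bound]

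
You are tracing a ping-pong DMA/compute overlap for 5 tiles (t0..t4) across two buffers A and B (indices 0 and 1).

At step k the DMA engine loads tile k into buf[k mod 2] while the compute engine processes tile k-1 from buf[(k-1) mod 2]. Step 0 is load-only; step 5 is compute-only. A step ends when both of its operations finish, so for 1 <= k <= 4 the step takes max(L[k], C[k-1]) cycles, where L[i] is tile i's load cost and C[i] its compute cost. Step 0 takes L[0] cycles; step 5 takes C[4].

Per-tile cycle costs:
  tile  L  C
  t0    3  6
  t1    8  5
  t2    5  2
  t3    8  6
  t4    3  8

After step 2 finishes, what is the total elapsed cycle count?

  0. 3=3c; end=3; A:t0 B:-
  1. max(8,6)=8c; end=11; A:t0 B:t1
  2. max(5,5)=5c; end=16; A:t2 B:t1
  3. max(8,2)=8c; end=24; A:t2 B:t3
  4. max(3,6)=6c; end=30; A:t4 B:t3
  5. 8=8c; end=38; A:t4 B:t3

end_cycle[2] = 16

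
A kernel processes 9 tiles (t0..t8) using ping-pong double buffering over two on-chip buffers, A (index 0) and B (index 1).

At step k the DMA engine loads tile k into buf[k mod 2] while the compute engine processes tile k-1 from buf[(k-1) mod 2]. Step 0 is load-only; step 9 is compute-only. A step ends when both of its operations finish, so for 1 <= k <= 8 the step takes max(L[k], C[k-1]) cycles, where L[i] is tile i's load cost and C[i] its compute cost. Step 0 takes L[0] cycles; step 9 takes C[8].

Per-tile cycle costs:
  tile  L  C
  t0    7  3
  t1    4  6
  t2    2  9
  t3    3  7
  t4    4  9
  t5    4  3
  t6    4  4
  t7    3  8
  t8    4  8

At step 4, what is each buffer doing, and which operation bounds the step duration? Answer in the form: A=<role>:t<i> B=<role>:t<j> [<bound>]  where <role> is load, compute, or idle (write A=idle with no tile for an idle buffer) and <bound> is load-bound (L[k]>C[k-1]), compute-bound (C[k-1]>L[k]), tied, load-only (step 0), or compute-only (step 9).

step 4: A=load:t4 B=compute:t3 [compute-bound]

  0. 7=7c; end=7; A:t0 B:-
  1. max(4,3)=4c; end=11; A:t0 B:t1
  2. max(2,6)=6c; end=17; A:t2 B:t1
  3. max(3,9)=9c; end=26; A:t2 B:t3
  4. max(4,7)=7c; end=33; A:t4 B:t3
  5. max(4,9)=9c; end=42; A:t4 B:t5
  6. max(4,3)=4c; end=46; A:t6 B:t5
  7. max(3,4)=4c; end=50; A:t6 B:t7
  8. max(4,8)=8c; end=58; A:t8 B:t7
  9. 8=8c; end=66; A:t8 B:t7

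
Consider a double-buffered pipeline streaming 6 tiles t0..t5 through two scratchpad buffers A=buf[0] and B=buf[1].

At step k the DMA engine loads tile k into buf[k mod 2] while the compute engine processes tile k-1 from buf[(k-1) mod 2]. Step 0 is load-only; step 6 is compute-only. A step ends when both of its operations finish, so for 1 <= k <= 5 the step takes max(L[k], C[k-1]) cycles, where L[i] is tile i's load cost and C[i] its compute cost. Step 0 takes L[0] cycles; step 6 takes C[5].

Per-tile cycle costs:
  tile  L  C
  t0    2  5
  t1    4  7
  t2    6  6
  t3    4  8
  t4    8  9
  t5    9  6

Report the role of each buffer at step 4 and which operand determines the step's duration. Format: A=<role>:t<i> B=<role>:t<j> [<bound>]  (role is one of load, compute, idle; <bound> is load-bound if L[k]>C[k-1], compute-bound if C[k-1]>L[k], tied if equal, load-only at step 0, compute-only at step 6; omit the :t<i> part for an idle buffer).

step 4: A=load:t4 B=compute:t3 [tied]

step 0: L[0]=2 → dur=2, Σ=2 | A=load:t0 B=idle [load-only]
step 1: L[1]=4 C[0]=5 → dur=5, Σ=7 | A=compute:t0 B=load:t1 [compute-bound]
step 2: L[2]=6 C[1]=7 → dur=7, Σ=14 | A=load:t2 B=compute:t1 [compute-bound]
step 3: L[3]=4 C[2]=6 → dur=6, Σ=20 | A=compute:t2 B=load:t3 [compute-bound]
step 4: L[4]=8 C[3]=8 → dur=8, Σ=28 | A=load:t4 B=compute:t3 [tied]
step 5: L[5]=9 C[4]=9 → dur=9, Σ=37 | A=compute:t4 B=load:t5 [tied]
step 6: C[5]=6 → dur=6, Σ=43 | A=idle B=compute:t5 [compute-only]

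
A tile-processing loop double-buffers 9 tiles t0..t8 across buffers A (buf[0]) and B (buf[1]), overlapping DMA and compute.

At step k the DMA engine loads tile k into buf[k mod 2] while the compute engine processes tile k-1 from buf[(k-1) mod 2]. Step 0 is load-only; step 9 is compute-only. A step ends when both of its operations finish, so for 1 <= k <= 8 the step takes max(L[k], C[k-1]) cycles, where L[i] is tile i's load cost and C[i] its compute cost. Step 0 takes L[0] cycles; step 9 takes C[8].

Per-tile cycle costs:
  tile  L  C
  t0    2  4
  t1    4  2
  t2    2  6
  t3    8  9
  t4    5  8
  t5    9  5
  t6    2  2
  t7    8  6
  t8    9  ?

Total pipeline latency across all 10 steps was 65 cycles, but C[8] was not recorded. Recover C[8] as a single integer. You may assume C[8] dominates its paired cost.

step 0: dur = L[0]=2 = 2
step 1: dur = max(L[1]=4, C[0]=4) = 4
step 2: dur = max(L[2]=2, C[1]=2) = 2
step 3: dur = max(L[3]=8, C[2]=6) = 8
step 4: dur = max(L[4]=5, C[3]=9) = 9
step 5: dur = max(L[5]=9, C[4]=8) = 9
step 6: dur = max(L[6]=2, C[5]=5) = 5
step 7: dur = max(L[7]=8, C[6]=2) = 8
step 8: dur = max(L[8]=9, C[7]=6) = 9
step 9: dur = C[8]=? = C[8]  (unknown; binding)
sum of known step durations = 56
dur[9] = total - known = 65 - 56 = 9
C[8] is the binding max in step 9, so C[8] = dur[9] = 9

C[8] = 9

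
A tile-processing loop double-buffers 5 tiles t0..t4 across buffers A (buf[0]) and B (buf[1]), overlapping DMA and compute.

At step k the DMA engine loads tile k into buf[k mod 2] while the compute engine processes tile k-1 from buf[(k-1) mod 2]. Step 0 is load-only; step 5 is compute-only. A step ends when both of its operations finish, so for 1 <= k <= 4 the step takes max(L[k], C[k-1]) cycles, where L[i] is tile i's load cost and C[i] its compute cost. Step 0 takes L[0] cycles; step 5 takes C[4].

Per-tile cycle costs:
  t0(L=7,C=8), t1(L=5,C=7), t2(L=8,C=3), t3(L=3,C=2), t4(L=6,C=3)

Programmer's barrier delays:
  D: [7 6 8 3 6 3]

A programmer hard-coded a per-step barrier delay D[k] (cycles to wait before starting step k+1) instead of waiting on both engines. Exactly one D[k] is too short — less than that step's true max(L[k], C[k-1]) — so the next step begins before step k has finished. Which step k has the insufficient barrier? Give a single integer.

hazard at step 1

[0] required=L[0]=7=7 vs D=7 ok
[1] required=max(L[1]=5,C[0]=8)=8 vs D=6 SHORT
[2] required=max(L[2]=8,C[1]=7)=8 vs D=8 ok
[3] required=max(L[3]=3,C[2]=3)=3 vs D=3 ok
[4] required=max(L[4]=6,C[3]=2)=6 vs D=6 ok
[5] required=C[4]=3=3 vs D=3 ok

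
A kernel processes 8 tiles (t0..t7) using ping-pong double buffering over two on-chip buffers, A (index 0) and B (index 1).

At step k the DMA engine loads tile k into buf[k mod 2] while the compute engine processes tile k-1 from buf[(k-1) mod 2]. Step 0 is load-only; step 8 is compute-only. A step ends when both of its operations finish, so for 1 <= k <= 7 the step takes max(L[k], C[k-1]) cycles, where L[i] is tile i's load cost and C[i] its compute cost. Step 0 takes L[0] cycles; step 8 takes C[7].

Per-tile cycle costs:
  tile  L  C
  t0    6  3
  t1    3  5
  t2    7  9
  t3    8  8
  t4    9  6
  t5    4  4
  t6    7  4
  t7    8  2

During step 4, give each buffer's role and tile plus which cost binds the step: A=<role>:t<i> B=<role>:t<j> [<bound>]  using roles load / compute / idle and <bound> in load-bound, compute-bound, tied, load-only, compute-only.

step 4: A=load:t4 B=compute:t3 [load-bound]

step 0: L[0]=6 → dur=6, Σ=6 | A=load:t0 B=idle [load-only]
step 1: L[1]=3 C[0]=3 → dur=3, Σ=9 | A=compute:t0 B=load:t1 [tied]
step 2: L[2]=7 C[1]=5 → dur=7, Σ=16 | A=load:t2 B=compute:t1 [load-bound]
step 3: L[3]=8 C[2]=9 → dur=9, Σ=25 | A=compute:t2 B=load:t3 [compute-bound]
step 4: L[4]=9 C[3]=8 → dur=9, Σ=34 | A=load:t4 B=compute:t3 [load-bound]
step 5: L[5]=4 C[4]=6 → dur=6, Σ=40 | A=compute:t4 B=load:t5 [compute-bound]
step 6: L[6]=7 C[5]=4 → dur=7, Σ=47 | A=load:t6 B=compute:t5 [load-bound]
step 7: L[7]=8 C[6]=4 → dur=8, Σ=55 | A=compute:t6 B=load:t7 [load-bound]
step 8: C[7]=2 → dur=2, Σ=57 | A=idle B=compute:t7 [compute-only]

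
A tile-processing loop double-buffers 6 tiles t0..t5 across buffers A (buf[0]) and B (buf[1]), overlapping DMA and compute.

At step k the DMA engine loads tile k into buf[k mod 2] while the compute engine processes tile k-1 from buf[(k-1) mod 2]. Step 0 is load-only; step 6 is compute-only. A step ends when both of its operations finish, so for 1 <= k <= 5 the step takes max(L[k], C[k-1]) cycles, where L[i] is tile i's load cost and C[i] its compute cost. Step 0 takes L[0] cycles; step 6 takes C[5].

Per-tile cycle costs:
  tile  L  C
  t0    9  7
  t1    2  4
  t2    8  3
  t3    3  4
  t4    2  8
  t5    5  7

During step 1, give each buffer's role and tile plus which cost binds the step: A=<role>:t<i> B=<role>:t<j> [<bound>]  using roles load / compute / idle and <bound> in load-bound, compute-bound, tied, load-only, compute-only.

step 1: A=compute:t0 B=load:t1 [compute-bound]

[0] DMA t0→A (9c) ∥ CU idle ⇒ 9c, clock 9
[1] DMA t1→B (2c) ∥ CU A:t0 (7c) ⇒ 7c, clock 16
[2] DMA t2→A (8c) ∥ CU B:t1 (4c) ⇒ 8c, clock 24
[3] DMA t3→B (3c) ∥ CU A:t2 (3c) ⇒ 3c, clock 27
[4] DMA t4→A (2c) ∥ CU B:t3 (4c) ⇒ 4c, clock 31
[5] DMA t5→B (5c) ∥ CU A:t4 (8c) ⇒ 8c, clock 39
[6] DMA idle ∥ CU B:t5 (7c) ⇒ 7c, clock 46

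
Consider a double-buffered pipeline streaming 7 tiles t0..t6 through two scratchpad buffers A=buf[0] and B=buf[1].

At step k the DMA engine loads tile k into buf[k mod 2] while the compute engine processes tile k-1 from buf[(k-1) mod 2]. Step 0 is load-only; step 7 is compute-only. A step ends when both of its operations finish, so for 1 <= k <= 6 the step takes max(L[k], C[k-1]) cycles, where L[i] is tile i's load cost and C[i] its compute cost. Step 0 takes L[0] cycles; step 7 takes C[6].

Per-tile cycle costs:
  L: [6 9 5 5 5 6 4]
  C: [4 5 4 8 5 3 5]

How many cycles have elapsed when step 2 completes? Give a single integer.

end_cycle[2] = 20

k=0 load=t0/6c comp=- wait=6 total=6
k=1 load=t1/9c comp=t0/4c wait=9 total=15
k=2 load=t2/5c comp=t1/5c wait=5 total=20
k=3 load=t3/5c comp=t2/4c wait=5 total=25
k=4 load=t4/5c comp=t3/8c wait=8 total=33
k=5 load=t5/6c comp=t4/5c wait=6 total=39
k=6 load=t6/4c comp=t5/3c wait=4 total=43
k=7 load=- comp=t6/5c wait=5 total=48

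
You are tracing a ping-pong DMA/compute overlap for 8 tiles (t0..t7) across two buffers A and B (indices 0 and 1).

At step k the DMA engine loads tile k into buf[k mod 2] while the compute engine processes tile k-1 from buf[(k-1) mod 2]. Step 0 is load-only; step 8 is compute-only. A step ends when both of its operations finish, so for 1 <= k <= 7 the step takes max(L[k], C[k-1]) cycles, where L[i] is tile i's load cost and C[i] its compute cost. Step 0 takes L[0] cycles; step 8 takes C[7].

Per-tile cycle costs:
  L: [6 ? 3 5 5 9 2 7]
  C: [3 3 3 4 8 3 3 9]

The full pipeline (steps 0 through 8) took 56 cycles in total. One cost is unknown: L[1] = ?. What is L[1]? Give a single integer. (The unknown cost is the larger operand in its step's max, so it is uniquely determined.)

step 0 | dur = L[0]=6 = 6
step 1 | dur = max(L[1]=?, C[0]=3) = L[1]  (unknown; binding)
step 2 | dur = max(L[2]=3, C[1]=3) = 3
step 3 | dur = max(L[3]=5, C[2]=3) = 5
step 4 | dur = max(L[4]=5, C[3]=4) = 5
step 5 | dur = max(L[5]=9, C[4]=8) = 9
step 6 | dur = max(L[6]=2, C[5]=3) = 3
step 7 | dur = max(L[7]=7, C[6]=3) = 7
step 8 | dur = C[7]=9 = 9
sum of known step durations = 47
dur[1] = total - known = 56 - 47 = 9
L[1] is the binding max in step 1, so L[1] = dur[1] = 9

L[1] = 9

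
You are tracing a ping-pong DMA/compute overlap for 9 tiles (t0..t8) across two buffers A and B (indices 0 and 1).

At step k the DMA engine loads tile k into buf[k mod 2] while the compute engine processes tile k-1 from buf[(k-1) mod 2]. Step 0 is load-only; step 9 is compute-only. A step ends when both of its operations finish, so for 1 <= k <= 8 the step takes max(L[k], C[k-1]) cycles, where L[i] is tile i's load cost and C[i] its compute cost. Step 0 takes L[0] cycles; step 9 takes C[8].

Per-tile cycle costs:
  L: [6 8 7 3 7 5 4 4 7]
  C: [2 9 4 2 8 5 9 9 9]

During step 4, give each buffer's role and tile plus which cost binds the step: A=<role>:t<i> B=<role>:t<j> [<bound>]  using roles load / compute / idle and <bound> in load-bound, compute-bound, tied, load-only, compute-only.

step 4: A=load:t4 B=compute:t3 [load-bound]

  0. 6=6c; end=6; A:t0 B:-
  1. max(8,2)=8c; end=14; A:t0 B:t1
  2. max(7,9)=9c; end=23; A:t2 B:t1
  3. max(3,4)=4c; end=27; A:t2 B:t3
  4. max(7,2)=7c; end=34; A:t4 B:t3
  5. max(5,8)=8c; end=42; A:t4 B:t5
  6. max(4,5)=5c; end=47; A:t6 B:t5
  7. max(4,9)=9c; end=56; A:t6 B:t7
  8. max(7,9)=9c; end=65; A:t8 B:t7
  9. 9=9c; end=74; A:t8 B:t7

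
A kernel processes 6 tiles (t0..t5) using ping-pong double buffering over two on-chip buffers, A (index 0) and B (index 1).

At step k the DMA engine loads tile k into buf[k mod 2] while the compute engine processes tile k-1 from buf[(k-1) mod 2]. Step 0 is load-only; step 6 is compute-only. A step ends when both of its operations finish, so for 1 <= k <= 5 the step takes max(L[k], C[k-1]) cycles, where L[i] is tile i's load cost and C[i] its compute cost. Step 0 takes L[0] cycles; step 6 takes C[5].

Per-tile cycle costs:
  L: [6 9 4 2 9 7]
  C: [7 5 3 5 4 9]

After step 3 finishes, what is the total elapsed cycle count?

end_cycle[3] = 23

k=0 load=t0/6c comp=- wait=6 total=6
k=1 load=t1/9c comp=t0/7c wait=9 total=15
k=2 load=t2/4c comp=t1/5c wait=5 total=20
k=3 load=t3/2c comp=t2/3c wait=3 total=23
k=4 load=t4/9c comp=t3/5c wait=9 total=32
k=5 load=t5/7c comp=t4/4c wait=7 total=39
k=6 load=- comp=t5/9c wait=9 total=48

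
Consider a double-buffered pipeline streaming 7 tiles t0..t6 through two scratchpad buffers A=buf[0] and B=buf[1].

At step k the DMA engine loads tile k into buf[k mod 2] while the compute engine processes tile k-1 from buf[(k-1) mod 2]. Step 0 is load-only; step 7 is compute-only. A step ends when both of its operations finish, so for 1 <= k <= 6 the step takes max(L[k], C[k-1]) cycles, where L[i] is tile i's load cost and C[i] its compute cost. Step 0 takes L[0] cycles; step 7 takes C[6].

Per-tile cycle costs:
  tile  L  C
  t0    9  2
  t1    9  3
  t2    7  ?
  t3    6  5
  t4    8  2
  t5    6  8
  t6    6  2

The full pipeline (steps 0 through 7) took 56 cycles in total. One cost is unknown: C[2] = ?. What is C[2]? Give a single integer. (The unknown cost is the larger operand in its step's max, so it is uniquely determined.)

step 0 = dur = L[0]=9 = 9
step 1 = dur = max(L[1]=9, C[0]=2) = 9
step 2 = dur = max(L[2]=7, C[1]=3) = 7
step 3 = dur = max(L[3]=6, C[2]=?) = C[2]  (unknown; binding)
step 4 = dur = max(L[4]=8, C[3]=5) = 8
step 5 = dur = max(L[5]=6, C[4]=2) = 6
step 6 = dur = max(L[6]=6, C[5]=8) = 8
step 7 = dur = C[6]=2 = 2
sum of known step durations = 49
dur[3] = total - known = 56 - 49 = 7
C[2] is the binding max in step 3, so C[2] = dur[3] = 7

C[2] = 7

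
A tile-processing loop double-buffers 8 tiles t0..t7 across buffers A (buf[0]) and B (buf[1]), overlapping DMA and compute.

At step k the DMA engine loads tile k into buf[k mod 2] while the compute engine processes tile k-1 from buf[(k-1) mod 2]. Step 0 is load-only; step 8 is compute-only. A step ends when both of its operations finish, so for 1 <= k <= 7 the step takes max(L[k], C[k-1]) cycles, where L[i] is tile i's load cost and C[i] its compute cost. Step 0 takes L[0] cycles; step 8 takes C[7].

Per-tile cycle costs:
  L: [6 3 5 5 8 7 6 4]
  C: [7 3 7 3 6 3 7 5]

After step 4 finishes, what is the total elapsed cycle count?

[0] DMA t0→A (6c) ∥ CU idle ⇒ 6c, clock 6
[1] DMA t1→B (3c) ∥ CU A:t0 (7c) ⇒ 7c, clock 13
[2] DMA t2→A (5c) ∥ CU B:t1 (3c) ⇒ 5c, clock 18
[3] DMA t3→B (5c) ∥ CU A:t2 (7c) ⇒ 7c, clock 25
[4] DMA t4→A (8c) ∥ CU B:t3 (3c) ⇒ 8c, clock 33
[5] DMA t5→B (7c) ∥ CU A:t4 (6c) ⇒ 7c, clock 40
[6] DMA t6→A (6c) ∥ CU B:t5 (3c) ⇒ 6c, clock 46
[7] DMA t7→B (4c) ∥ CU A:t6 (7c) ⇒ 7c, clock 53
[8] DMA idle ∥ CU B:t7 (5c) ⇒ 5c, clock 58

end_cycle[4] = 33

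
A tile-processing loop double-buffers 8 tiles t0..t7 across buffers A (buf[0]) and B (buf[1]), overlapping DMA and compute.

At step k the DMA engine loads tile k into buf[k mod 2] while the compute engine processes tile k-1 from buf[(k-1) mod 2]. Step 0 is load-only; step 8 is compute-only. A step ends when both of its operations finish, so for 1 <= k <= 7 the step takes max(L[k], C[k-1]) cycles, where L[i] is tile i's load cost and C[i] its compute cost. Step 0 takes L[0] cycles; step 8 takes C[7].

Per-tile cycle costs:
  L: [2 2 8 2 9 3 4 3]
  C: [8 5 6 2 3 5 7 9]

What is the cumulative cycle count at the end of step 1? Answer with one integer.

end_cycle[1] = 10

[0] DMA t0→A (2c) ∥ CU idle ⇒ 2c, clock 2
[1] DMA t1→B (2c) ∥ CU A:t0 (8c) ⇒ 8c, clock 10
[2] DMA t2→A (8c) ∥ CU B:t1 (5c) ⇒ 8c, clock 18
[3] DMA t3→B (2c) ∥ CU A:t2 (6c) ⇒ 6c, clock 24
[4] DMA t4→A (9c) ∥ CU B:t3 (2c) ⇒ 9c, clock 33
[5] DMA t5→B (3c) ∥ CU A:t4 (3c) ⇒ 3c, clock 36
[6] DMA t6→A (4c) ∥ CU B:t5 (5c) ⇒ 5c, clock 41
[7] DMA t7→B (3c) ∥ CU A:t6 (7c) ⇒ 7c, clock 48
[8] DMA idle ∥ CU B:t7 (9c) ⇒ 9c, clock 57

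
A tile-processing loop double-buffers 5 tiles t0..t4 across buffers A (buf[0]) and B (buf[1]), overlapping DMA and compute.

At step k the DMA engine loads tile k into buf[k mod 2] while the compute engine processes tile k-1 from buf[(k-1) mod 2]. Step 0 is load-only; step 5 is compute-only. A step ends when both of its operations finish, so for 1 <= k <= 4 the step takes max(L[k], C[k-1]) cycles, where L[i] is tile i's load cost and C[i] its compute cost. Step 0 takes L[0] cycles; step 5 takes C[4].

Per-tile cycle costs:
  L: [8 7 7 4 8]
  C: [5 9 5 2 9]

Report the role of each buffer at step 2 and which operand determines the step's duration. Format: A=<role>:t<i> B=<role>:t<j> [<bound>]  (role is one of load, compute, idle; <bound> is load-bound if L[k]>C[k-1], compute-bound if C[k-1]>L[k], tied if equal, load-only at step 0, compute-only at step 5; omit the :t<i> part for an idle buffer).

step 0: L[0]=8 → dur=8, Σ=8 | A=load:t0 B=idle [load-only]
step 1: L[1]=7 C[0]=5 → dur=7, Σ=15 | A=compute:t0 B=load:t1 [load-bound]
step 2: L[2]=7 C[1]=9 → dur=9, Σ=24 | A=load:t2 B=compute:t1 [compute-bound]
step 3: L[3]=4 C[2]=5 → dur=5, Σ=29 | A=compute:t2 B=load:t3 [compute-bound]
step 4: L[4]=8 C[3]=2 → dur=8, Σ=37 | A=load:t4 B=compute:t3 [load-bound]
step 5: C[4]=9 → dur=9, Σ=46 | A=compute:t4 B=idle [compute-only]

step 2: A=load:t2 B=compute:t1 [compute-bound]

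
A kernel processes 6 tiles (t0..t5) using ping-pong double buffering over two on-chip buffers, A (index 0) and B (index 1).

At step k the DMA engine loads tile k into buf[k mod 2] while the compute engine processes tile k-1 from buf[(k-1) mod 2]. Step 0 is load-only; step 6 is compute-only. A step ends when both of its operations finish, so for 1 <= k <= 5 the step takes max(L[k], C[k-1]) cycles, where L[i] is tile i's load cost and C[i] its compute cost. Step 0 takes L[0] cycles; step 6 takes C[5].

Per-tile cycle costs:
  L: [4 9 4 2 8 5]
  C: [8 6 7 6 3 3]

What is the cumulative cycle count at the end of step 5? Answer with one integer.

k=0 load=t0/4c comp=- wait=4 total=4
k=1 load=t1/9c comp=t0/8c wait=9 total=13
k=2 load=t2/4c comp=t1/6c wait=6 total=19
k=3 load=t3/2c comp=t2/7c wait=7 total=26
k=4 load=t4/8c comp=t3/6c wait=8 total=34
k=5 load=t5/5c comp=t4/3c wait=5 total=39
k=6 load=- comp=t5/3c wait=3 total=42

end_cycle[5] = 39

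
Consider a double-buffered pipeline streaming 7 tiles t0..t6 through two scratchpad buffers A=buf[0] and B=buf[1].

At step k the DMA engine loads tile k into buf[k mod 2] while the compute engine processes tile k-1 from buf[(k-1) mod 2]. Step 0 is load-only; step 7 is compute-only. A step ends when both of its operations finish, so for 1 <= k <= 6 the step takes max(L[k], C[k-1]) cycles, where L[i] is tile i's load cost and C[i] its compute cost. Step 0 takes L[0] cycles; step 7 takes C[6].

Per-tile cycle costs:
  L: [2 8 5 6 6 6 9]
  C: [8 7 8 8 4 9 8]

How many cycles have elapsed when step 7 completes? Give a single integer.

k=0 load=t0/2c comp=- wait=2 total=2
k=1 load=t1/8c comp=t0/8c wait=8 total=10
k=2 load=t2/5c comp=t1/7c wait=7 total=17
k=3 load=t3/6c comp=t2/8c wait=8 total=25
k=4 load=t4/6c comp=t3/8c wait=8 total=33
k=5 load=t5/6c comp=t4/4c wait=6 total=39
k=6 load=t6/9c comp=t5/9c wait=9 total=48
k=7 load=- comp=t6/8c wait=8 total=56

end_cycle[7] = 56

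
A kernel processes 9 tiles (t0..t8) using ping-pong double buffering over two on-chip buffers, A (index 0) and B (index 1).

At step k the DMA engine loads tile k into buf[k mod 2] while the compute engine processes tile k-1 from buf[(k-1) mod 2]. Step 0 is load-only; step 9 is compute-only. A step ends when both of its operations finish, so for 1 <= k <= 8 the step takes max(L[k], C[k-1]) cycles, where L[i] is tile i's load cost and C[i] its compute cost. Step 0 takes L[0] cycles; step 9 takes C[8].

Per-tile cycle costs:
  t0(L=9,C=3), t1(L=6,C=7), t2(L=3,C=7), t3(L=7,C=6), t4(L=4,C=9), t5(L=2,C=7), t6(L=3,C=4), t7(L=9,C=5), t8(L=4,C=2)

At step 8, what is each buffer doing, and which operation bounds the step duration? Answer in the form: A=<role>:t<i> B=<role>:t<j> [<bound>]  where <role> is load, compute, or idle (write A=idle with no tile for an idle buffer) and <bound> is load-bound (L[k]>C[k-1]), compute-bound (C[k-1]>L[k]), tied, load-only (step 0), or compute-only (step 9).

  0. 9=9c; end=9; A:t0 B:-
  1. max(6,3)=6c; end=15; A:t0 B:t1
  2. max(3,7)=7c; end=22; A:t2 B:t1
  3. max(7,7)=7c; end=29; A:t2 B:t3
  4. max(4,6)=6c; end=35; A:t4 B:t3
  5. max(2,9)=9c; end=44; A:t4 B:t5
  6. max(3,7)=7c; end=51; A:t6 B:t5
  7. max(9,4)=9c; end=60; A:t6 B:t7
  8. max(4,5)=5c; end=65; A:t8 B:t7
  9. 2=2c; end=67; A:t8 B:t7

step 8: A=load:t8 B=compute:t7 [compute-bound]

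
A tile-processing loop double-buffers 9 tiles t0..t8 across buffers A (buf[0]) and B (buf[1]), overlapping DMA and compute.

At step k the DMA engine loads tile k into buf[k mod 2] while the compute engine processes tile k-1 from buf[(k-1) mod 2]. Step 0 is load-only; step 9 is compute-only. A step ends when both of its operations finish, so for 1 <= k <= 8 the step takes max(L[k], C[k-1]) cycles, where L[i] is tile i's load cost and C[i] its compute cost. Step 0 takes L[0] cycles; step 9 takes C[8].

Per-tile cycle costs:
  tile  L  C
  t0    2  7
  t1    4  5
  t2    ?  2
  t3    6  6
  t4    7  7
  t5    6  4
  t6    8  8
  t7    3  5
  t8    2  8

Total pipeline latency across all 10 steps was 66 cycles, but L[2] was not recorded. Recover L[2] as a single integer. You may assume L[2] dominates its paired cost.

L[2] = 8

step 0 | dur = L[0]=2 = 2
step 1 | dur = max(L[1]=4, C[0]=7) = 7
step 2 | dur = max(L[2]=?, C[1]=5) = L[2]  (unknown; binding)
step 3 | dur = max(L[3]=6, C[2]=2) = 6
step 4 | dur = max(L[4]=7, C[3]=6) = 7
step 5 | dur = max(L[5]=6, C[4]=7) = 7
step 6 | dur = max(L[6]=8, C[5]=4) = 8
step 7 | dur = max(L[7]=3, C[6]=8) = 8
step 8 | dur = max(L[8]=2, C[7]=5) = 5
step 9 | dur = C[8]=8 = 8
sum of known step durations = 58
dur[2] = total - known = 66 - 58 = 8
L[2] is the binding max in step 2, so L[2] = dur[2] = 8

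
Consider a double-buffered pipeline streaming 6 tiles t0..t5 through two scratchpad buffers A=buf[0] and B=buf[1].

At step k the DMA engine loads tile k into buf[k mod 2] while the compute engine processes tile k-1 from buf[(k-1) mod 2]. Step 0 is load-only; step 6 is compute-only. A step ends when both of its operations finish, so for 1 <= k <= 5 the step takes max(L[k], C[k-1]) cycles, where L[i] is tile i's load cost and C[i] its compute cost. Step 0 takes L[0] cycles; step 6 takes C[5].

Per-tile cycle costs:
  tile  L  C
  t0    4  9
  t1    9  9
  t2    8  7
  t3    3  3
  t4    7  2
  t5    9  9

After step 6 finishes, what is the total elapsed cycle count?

end_cycle[6] = 54

k=0 load=t0/4c comp=- wait=4 total=4
k=1 load=t1/9c comp=t0/9c wait=9 total=13
k=2 load=t2/8c comp=t1/9c wait=9 total=22
k=3 load=t3/3c comp=t2/7c wait=7 total=29
k=4 load=t4/7c comp=t3/3c wait=7 total=36
k=5 load=t5/9c comp=t4/2c wait=9 total=45
k=6 load=- comp=t5/9c wait=9 total=54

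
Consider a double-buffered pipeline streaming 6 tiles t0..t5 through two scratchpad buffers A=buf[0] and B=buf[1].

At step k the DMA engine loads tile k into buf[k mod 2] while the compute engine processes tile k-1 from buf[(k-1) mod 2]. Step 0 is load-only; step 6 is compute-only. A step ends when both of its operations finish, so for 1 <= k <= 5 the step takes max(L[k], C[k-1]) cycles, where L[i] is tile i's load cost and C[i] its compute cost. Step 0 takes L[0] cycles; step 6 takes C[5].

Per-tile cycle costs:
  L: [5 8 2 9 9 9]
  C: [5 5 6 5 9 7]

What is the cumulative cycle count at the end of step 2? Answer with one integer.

[0] DMA t0→A (5c) ∥ CU idle ⇒ 5c, clock 5
[1] DMA t1→B (8c) ∥ CU A:t0 (5c) ⇒ 8c, clock 13
[2] DMA t2→A (2c) ∥ CU B:t1 (5c) ⇒ 5c, clock 18
[3] DMA t3→B (9c) ∥ CU A:t2 (6c) ⇒ 9c, clock 27
[4] DMA t4→A (9c) ∥ CU B:t3 (5c) ⇒ 9c, clock 36
[5] DMA t5→B (9c) ∥ CU A:t4 (9c) ⇒ 9c, clock 45
[6] DMA idle ∥ CU B:t5 (7c) ⇒ 7c, clock 52

end_cycle[2] = 18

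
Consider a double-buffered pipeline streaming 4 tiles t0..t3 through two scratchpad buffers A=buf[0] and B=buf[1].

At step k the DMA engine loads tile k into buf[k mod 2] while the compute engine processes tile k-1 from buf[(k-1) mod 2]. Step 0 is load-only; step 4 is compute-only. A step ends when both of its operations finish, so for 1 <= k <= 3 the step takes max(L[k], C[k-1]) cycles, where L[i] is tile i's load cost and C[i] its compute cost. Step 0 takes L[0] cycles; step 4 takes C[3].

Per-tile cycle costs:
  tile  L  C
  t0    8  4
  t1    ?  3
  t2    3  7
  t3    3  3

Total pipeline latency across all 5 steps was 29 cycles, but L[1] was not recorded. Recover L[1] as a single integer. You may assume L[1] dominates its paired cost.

L[1] = 8

step 0 → dur = L[0]=8 = 8
step 1 → dur = max(L[1]=?, C[0]=4) = L[1]  (unknown; binding)
step 2 → dur = max(L[2]=3, C[1]=3) = 3
step 3 → dur = max(L[3]=3, C[2]=7) = 7
step 4 → dur = C[3]=3 = 3
sum of known step durations = 21
dur[1] = total - known = 29 - 21 = 8
L[1] is the binding max in step 1, so L[1] = dur[1] = 8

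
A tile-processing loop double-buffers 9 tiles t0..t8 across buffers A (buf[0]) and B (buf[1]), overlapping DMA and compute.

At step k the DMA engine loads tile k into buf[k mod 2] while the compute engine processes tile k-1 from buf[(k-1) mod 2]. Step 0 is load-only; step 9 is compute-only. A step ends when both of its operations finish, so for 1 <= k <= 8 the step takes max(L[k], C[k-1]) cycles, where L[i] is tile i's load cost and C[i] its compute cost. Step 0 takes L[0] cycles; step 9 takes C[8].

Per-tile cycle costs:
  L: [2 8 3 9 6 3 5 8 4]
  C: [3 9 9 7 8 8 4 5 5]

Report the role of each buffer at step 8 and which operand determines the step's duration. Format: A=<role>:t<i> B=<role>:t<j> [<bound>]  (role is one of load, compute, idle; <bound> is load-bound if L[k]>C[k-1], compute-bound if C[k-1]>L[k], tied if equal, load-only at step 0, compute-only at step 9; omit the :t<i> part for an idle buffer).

step 8: A=load:t8 B=compute:t7 [compute-bound]

[0] DMA t0→A (2c) ∥ CU idle ⇒ 2c, clock 2
[1] DMA t1→B (8c) ∥ CU A:t0 (3c) ⇒ 8c, clock 10
[2] DMA t2→A (3c) ∥ CU B:t1 (9c) ⇒ 9c, clock 19
[3] DMA t3→B (9c) ∥ CU A:t2 (9c) ⇒ 9c, clock 28
[4] DMA t4→A (6c) ∥ CU B:t3 (7c) ⇒ 7c, clock 35
[5] DMA t5→B (3c) ∥ CU A:t4 (8c) ⇒ 8c, clock 43
[6] DMA t6→A (5c) ∥ CU B:t5 (8c) ⇒ 8c, clock 51
[7] DMA t7→B (8c) ∥ CU A:t6 (4c) ⇒ 8c, clock 59
[8] DMA t8→A (4c) ∥ CU B:t7 (5c) ⇒ 5c, clock 64
[9] DMA idle ∥ CU A:t8 (5c) ⇒ 5c, clock 69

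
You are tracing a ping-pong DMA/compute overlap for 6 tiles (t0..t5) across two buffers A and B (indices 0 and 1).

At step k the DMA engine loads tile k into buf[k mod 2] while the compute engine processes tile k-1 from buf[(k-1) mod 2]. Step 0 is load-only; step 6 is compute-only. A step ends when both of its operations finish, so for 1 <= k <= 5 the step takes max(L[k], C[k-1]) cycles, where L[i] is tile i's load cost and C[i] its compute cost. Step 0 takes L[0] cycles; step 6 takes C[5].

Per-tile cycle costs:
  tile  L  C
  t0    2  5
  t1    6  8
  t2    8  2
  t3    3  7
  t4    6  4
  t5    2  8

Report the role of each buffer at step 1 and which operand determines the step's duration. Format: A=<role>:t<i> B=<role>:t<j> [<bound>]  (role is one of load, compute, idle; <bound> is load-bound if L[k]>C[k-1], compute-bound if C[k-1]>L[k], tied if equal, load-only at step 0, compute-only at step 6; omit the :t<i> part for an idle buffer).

step 1: A=compute:t0 B=load:t1 [load-bound]

  0. 2=2c; end=2; A:t0 B:-
  1. max(6,5)=6c; end=8; A:t0 B:t1
  2. max(8,8)=8c; end=16; A:t2 B:t1
  3. max(3,2)=3c; end=19; A:t2 B:t3
  4. max(6,7)=7c; end=26; A:t4 B:t3
  5. max(2,4)=4c; end=30; A:t4 B:t5
  6. 8=8c; end=38; A:t4 B:t5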